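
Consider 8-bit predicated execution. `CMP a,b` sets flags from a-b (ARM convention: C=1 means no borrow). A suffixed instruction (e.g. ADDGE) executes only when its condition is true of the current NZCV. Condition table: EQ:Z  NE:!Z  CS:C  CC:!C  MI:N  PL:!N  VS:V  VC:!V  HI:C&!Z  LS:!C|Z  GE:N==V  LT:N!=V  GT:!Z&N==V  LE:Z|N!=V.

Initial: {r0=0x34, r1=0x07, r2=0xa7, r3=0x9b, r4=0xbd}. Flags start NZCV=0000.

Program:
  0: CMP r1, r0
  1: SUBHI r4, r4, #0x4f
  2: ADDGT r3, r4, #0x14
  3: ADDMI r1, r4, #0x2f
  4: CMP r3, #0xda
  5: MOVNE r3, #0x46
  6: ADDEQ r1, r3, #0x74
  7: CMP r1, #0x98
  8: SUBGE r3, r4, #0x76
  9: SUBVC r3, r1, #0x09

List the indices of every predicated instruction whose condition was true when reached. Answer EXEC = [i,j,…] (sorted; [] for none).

[0] flags=1000 → (cmp)
[1] flags=1000 HI?F → skip
[2] flags=1000 GT?F → skip
[3] flags=1000 MI?T → r1=0xec
[4] flags=1000 → (cmp)
[5] flags=1000 NE?T → r3=0x46
[6] flags=1000 EQ?F → skip
[7] flags=0010 → (cmp)
[8] flags=0010 GE?T → r3=0x47
[9] flags=0010 VC?T → r3=0xe3

EXEC = [3,5,8,9]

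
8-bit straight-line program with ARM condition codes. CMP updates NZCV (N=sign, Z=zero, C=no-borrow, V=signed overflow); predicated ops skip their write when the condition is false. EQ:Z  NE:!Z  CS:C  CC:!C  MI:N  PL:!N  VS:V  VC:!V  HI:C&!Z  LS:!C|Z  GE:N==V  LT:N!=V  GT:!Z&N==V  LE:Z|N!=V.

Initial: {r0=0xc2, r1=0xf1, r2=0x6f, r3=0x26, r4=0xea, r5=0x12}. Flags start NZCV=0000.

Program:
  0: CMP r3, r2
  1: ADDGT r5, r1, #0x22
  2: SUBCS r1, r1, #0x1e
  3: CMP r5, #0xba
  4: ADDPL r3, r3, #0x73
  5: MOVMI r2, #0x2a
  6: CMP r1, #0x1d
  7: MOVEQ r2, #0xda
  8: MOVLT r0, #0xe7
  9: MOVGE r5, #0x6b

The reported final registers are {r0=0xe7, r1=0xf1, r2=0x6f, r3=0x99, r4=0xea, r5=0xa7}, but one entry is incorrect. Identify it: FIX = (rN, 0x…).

FIX = (r5, 0x12)

[0] flags=1000 → (cmp)
[1] flags=1000 GT?F → skip
[2] flags=1000 CS?F → skip
[3] flags=0000 → (cmp)
[4] flags=0000 PL?T → r3=0x99
[5] flags=0000 MI?F → skip
[6] flags=1010 → (cmp)
[7] flags=1010 EQ?F → skip
[8] flags=1010 LT?T → r0=0xe7
[9] flags=1010 GE?F → skip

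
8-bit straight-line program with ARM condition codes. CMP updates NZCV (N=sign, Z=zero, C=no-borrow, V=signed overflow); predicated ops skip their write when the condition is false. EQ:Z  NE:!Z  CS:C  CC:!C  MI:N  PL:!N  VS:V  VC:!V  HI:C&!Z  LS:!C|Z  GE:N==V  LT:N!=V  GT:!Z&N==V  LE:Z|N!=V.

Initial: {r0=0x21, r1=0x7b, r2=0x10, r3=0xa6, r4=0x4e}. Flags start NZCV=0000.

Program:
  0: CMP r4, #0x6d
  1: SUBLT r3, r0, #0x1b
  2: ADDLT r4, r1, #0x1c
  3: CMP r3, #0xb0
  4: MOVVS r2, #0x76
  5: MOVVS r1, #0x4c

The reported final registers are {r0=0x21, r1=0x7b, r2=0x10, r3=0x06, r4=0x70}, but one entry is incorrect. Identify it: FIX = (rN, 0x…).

FIX = (r4, 0x97)

0: ✓ CMP  NZCV=1000
1: ✓ SUBLT  r3←0x06
2: ✓ ADDLT  r4←0x97
3: ✓ CMP  NZCV=0000
4: · MOVVS
5: · MOVVS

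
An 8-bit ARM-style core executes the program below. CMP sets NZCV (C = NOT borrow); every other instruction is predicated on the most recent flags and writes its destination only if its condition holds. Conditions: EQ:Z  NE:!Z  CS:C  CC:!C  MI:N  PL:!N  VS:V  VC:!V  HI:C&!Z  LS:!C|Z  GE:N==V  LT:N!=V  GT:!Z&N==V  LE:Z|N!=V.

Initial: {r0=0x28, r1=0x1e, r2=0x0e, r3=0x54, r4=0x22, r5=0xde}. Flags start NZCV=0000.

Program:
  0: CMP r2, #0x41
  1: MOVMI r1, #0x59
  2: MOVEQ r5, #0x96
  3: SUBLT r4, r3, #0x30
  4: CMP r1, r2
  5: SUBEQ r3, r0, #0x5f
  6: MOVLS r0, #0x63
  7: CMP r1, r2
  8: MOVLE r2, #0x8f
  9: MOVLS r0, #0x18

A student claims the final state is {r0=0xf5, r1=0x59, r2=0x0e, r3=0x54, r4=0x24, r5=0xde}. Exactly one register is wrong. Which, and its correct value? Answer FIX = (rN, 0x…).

FIX = (r0, 0x28)

0: ✓ CMP  NZCV=1000
1: ✓ MOVMI  r1←0x59
2: · MOVEQ
3: ✓ SUBLT  r4←0x24
4: ✓ CMP  NZCV=0010
5: · SUBEQ
6: · MOVLS
7: ✓ CMP  NZCV=0010
8: · MOVLE
9: · MOVLS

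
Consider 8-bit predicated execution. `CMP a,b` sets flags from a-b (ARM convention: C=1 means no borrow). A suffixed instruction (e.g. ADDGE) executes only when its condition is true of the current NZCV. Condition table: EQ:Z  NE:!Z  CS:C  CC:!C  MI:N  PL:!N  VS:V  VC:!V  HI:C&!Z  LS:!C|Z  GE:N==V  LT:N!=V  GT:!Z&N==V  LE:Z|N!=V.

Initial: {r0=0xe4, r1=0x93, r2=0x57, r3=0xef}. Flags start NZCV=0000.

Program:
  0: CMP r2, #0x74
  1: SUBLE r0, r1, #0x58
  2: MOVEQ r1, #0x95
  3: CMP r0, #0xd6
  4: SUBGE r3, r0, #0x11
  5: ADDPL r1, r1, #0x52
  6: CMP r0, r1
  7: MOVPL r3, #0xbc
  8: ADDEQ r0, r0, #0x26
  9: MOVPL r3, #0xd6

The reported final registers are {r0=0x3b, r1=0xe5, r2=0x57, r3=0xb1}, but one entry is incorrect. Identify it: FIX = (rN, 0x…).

FIX = (r3, 0xd6)

[0] flags=1000 → (cmp)
[1] flags=1000 LE?T → r0=0x3b
[2] flags=1000 EQ?F → skip
[3] flags=0000 → (cmp)
[4] flags=0000 GE?T → r3=0x2a
[5] flags=0000 PL?T → r1=0xe5
[6] flags=0000 → (cmp)
[7] flags=0000 PL?T → r3=0xbc
[8] flags=0000 EQ?F → skip
[9] flags=0000 PL?T → r3=0xd6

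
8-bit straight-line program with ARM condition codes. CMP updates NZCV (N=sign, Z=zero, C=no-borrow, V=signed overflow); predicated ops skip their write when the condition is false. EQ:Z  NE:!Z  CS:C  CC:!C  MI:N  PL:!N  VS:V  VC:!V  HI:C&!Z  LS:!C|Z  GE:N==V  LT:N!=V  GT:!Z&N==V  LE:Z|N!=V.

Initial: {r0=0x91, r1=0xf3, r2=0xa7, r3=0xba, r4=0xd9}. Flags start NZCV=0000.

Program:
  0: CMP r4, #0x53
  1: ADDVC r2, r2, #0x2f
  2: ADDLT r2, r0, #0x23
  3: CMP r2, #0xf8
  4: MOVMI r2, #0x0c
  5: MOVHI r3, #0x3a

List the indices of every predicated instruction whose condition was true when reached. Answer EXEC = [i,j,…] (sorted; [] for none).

0: ✓ CMP  NZCV=1010
1: ✓ ADDVC  r2←0xd6
2: ✓ ADDLT  r2←0xb4
3: ✓ CMP  NZCV=1000
4: ✓ MOVMI  r2←0x0c
5: · MOVHI

EXEC = [1,2,4]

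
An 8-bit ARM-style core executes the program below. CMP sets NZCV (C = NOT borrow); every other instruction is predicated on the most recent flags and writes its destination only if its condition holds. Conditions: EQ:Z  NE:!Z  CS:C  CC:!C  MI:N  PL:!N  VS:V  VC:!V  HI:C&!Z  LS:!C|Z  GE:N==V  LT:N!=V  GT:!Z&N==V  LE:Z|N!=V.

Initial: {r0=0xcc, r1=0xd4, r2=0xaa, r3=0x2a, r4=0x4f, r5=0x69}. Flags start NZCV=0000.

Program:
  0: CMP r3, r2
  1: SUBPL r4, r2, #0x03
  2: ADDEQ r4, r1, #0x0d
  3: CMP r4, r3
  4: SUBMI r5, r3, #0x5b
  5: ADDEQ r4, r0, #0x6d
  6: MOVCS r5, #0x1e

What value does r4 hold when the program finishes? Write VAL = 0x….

[0] flags=1001 → (cmp)
[1] flags=1001 PL?F → skip
[2] flags=1001 EQ?F → skip
[3] flags=0010 → (cmp)
[4] flags=0010 MI?F → skip
[5] flags=0010 EQ?F → skip
[6] flags=0010 CS?T → r5=0x1e

VAL = 0x4f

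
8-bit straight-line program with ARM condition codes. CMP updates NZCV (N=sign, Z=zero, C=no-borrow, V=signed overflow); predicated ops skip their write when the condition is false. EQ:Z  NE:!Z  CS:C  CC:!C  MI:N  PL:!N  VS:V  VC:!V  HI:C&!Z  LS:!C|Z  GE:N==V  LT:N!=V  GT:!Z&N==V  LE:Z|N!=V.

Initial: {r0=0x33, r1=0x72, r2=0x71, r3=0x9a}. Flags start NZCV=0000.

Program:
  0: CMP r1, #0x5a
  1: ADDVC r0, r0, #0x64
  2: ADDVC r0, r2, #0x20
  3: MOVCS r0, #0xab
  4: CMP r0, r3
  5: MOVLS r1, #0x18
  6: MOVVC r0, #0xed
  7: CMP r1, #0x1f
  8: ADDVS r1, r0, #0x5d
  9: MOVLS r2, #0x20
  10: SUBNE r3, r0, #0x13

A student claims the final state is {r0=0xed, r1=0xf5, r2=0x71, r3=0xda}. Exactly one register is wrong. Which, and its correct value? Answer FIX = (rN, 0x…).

FIX = (r1, 0x72)

[0] flags=0010 → (cmp)
[1] flags=0010 VC?T → r0=0x97
[2] flags=0010 VC?T → r0=0x91
[3] flags=0010 CS?T → r0=0xab
[4] flags=0010 → (cmp)
[5] flags=0010 LS?F → skip
[6] flags=0010 VC?T → r0=0xed
[7] flags=0010 → (cmp)
[8] flags=0010 VS?F → skip
[9] flags=0010 LS?F → skip
[10] flags=0010 NE?T → r3=0xda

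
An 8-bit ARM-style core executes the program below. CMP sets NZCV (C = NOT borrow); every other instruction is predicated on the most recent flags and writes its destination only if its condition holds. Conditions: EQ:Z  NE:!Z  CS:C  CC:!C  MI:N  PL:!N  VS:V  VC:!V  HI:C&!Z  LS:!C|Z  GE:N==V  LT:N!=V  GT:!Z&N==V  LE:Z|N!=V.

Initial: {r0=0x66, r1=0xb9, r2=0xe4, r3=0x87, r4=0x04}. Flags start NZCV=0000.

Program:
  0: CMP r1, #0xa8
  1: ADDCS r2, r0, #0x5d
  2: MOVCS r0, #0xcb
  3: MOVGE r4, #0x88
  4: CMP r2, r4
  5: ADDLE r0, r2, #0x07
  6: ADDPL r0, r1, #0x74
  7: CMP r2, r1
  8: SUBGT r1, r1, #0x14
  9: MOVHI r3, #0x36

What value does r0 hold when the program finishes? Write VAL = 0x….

VAL = 0x2d

[0] flags=0010 → (cmp)
[1] flags=0010 CS?T → r2=0xc3
[2] flags=0010 CS?T → r0=0xcb
[3] flags=0010 GE?T → r4=0x88
[4] flags=0010 → (cmp)
[5] flags=0010 LE?F → skip
[6] flags=0010 PL?T → r0=0x2d
[7] flags=0010 → (cmp)
[8] flags=0010 GT?T → r1=0xa5
[9] flags=0010 HI?T → r3=0x36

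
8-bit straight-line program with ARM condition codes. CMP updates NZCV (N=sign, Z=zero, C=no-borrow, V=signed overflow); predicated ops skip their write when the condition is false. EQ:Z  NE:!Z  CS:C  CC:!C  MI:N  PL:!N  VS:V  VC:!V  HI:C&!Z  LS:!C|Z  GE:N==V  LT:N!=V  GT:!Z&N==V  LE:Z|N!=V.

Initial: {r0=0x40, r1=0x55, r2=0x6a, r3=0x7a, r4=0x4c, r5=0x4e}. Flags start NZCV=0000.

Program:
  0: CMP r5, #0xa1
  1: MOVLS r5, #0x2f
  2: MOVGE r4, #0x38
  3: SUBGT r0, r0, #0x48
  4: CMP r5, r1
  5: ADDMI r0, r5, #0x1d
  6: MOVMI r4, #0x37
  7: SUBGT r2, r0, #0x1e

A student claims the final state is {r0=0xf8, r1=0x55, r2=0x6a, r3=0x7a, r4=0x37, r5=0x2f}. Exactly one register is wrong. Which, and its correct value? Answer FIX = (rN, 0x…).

[0] flags=1001 → (cmp)
[1] flags=1001 LS?T → r5=0x2f
[2] flags=1001 GE?T → r4=0x38
[3] flags=1001 GT?T → r0=0xf8
[4] flags=1000 → (cmp)
[5] flags=1000 MI?T → r0=0x4c
[6] flags=1000 MI?T → r4=0x37
[7] flags=1000 GT?F → skip

FIX = (r0, 0x4c)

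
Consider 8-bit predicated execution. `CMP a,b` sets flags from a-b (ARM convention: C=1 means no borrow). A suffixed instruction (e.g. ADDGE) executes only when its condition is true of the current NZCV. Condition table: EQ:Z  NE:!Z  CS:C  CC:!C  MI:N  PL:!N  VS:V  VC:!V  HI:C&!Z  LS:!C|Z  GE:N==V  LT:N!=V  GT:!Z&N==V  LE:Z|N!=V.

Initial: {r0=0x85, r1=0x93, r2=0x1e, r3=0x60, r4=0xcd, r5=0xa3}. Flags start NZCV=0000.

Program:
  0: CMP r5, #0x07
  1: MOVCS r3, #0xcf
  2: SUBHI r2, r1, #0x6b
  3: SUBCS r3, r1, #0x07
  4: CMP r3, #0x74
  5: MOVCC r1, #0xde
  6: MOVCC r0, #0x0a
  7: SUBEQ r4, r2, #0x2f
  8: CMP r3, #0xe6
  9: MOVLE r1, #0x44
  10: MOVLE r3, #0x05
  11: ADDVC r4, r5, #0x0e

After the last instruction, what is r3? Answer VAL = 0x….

[0] flags=1010 → (cmp)
[1] flags=1010 CS?T → r3=0xcf
[2] flags=1010 HI?T → r2=0x28
[3] flags=1010 CS?T → r3=0x8c
[4] flags=0011 → (cmp)
[5] flags=0011 CC?F → skip
[6] flags=0011 CC?F → skip
[7] flags=0011 EQ?F → skip
[8] flags=1000 → (cmp)
[9] flags=1000 LE?T → r1=0x44
[10] flags=1000 LE?T → r3=0x05
[11] flags=1000 VC?T → r4=0xb1

VAL = 0x05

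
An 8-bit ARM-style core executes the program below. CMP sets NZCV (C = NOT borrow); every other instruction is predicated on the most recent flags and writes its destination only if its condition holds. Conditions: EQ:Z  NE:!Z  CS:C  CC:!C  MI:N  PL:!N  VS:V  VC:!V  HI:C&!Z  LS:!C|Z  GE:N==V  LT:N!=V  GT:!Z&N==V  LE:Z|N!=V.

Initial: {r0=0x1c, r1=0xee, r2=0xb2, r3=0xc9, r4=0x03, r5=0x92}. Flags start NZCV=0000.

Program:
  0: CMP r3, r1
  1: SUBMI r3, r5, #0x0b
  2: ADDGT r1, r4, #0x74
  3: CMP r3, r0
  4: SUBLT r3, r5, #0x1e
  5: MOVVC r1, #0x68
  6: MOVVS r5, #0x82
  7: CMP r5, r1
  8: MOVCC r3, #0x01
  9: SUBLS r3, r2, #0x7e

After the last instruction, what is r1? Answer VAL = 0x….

VAL = 0xee

0: ✓ CMP  NZCV=1000
1: ✓ SUBMI  r3←0x87
2: · ADDGT
3: ✓ CMP  NZCV=0011
4: ✓ SUBLT  r3←0x74
5: · MOVVC
6: ✓ MOVVS  r5←0x82
7: ✓ CMP  NZCV=1000
8: ✓ MOVCC  r3←0x01
9: ✓ SUBLS  r3←0x34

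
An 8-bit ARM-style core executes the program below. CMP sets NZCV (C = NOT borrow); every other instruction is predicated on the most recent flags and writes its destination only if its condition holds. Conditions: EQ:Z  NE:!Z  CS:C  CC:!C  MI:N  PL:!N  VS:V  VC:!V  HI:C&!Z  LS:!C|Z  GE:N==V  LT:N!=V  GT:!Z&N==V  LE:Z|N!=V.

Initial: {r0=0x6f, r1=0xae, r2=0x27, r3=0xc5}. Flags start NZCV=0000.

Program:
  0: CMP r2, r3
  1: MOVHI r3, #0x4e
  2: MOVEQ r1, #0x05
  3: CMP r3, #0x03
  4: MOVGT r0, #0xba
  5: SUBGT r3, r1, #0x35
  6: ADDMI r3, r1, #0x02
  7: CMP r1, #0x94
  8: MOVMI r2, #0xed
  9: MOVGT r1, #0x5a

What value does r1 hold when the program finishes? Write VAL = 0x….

0: ✓ CMP  NZCV=0000
1: · MOVHI
2: · MOVEQ
3: ✓ CMP  NZCV=1010
4: · MOVGT
5: · SUBGT
6: ✓ ADDMI  r3←0xb0
7: ✓ CMP  NZCV=0010
8: · MOVMI
9: ✓ MOVGT  r1←0x5a

VAL = 0x5a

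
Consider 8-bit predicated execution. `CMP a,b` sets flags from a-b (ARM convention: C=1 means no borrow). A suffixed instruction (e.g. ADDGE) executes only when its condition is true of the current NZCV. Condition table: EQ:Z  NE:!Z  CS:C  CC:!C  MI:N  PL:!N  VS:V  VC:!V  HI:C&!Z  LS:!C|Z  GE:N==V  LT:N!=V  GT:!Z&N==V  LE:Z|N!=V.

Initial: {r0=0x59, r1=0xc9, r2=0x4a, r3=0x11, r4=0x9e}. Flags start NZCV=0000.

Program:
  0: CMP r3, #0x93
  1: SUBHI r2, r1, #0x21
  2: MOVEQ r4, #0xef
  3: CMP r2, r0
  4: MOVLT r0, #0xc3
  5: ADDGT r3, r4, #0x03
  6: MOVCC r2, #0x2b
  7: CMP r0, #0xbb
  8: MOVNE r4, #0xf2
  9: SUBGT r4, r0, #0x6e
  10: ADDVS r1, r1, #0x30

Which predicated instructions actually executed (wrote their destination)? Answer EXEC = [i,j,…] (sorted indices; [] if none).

0: ✓ CMP  NZCV=0000
1: · SUBHI
2: · MOVEQ
3: ✓ CMP  NZCV=1000
4: ✓ MOVLT  r0←0xc3
5: · ADDGT
6: ✓ MOVCC  r2←0x2b
7: ✓ CMP  NZCV=0010
8: ✓ MOVNE  r4←0xf2
9: ✓ SUBGT  r4←0x55
10: · ADDVS

EXEC = [4,6,8,9]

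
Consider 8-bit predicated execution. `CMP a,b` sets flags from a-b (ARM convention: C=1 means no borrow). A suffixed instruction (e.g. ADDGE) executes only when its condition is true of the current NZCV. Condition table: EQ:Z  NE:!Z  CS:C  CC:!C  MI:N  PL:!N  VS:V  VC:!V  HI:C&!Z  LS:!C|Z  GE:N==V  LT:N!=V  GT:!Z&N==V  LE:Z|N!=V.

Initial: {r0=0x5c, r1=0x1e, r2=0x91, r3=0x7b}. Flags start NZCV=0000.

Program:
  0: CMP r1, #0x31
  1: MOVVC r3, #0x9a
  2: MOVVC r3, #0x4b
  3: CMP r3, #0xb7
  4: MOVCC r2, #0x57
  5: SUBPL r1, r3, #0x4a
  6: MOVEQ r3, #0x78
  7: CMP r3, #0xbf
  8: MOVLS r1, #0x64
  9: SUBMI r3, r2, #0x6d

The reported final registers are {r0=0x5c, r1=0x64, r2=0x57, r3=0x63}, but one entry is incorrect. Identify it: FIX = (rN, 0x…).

FIX = (r3, 0xea)

0: ✓ CMP  NZCV=1000
1: ✓ MOVVC  r3←0x9a
2: ✓ MOVVC  r3←0x4b
3: ✓ CMP  NZCV=1001
4: ✓ MOVCC  r2←0x57
5: · SUBPL
6: · MOVEQ
7: ✓ CMP  NZCV=1001
8: ✓ MOVLS  r1←0x64
9: ✓ SUBMI  r3←0xea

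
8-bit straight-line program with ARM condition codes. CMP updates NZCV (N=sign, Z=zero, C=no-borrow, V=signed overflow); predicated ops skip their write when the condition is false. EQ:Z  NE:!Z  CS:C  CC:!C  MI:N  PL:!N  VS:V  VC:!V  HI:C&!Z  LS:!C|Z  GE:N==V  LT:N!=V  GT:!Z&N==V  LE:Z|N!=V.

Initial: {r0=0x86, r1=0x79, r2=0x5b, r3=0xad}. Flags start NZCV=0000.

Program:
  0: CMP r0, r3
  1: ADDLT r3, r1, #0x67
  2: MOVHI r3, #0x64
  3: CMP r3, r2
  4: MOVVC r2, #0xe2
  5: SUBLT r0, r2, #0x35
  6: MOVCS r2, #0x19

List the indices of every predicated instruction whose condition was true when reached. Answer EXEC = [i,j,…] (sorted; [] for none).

EXEC = [1,4,5,6]

0: ✓ CMP  NZCV=1000
1: ✓ ADDLT  r3←0xe0
2: · MOVHI
3: ✓ CMP  NZCV=1010
4: ✓ MOVVC  r2←0xe2
5: ✓ SUBLT  r0←0xad
6: ✓ MOVCS  r2←0x19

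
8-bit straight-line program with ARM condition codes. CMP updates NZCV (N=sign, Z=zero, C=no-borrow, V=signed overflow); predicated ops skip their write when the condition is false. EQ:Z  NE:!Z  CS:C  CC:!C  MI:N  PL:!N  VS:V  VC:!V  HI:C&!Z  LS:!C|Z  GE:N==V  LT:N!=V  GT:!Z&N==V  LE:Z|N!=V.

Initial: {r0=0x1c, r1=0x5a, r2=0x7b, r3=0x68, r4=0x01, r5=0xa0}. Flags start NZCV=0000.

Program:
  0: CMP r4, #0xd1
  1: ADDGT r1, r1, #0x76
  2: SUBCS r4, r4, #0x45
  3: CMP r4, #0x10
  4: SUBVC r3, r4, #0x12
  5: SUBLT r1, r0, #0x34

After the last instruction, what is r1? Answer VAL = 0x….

VAL = 0xe8

[0] flags=0000 → (cmp)
[1] flags=0000 GT?T → r1=0xd0
[2] flags=0000 CS?F → skip
[3] flags=1000 → (cmp)
[4] flags=1000 VC?T → r3=0xef
[5] flags=1000 LT?T → r1=0xe8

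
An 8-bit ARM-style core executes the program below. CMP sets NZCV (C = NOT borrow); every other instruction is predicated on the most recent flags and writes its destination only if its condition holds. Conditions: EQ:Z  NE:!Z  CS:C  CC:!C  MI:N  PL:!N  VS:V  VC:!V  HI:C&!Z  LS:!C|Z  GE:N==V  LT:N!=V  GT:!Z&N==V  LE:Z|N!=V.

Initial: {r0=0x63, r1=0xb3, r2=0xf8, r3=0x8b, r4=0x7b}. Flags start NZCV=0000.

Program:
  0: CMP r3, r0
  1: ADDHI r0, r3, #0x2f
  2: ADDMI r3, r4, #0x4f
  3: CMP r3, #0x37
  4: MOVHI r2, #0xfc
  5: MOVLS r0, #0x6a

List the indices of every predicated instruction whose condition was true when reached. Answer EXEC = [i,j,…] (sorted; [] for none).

EXEC = [1,4]

0: ✓ CMP  NZCV=0011
1: ✓ ADDHI  r0←0xba
2: · ADDMI
3: ✓ CMP  NZCV=0011
4: ✓ MOVHI  r2←0xfc
5: · MOVLS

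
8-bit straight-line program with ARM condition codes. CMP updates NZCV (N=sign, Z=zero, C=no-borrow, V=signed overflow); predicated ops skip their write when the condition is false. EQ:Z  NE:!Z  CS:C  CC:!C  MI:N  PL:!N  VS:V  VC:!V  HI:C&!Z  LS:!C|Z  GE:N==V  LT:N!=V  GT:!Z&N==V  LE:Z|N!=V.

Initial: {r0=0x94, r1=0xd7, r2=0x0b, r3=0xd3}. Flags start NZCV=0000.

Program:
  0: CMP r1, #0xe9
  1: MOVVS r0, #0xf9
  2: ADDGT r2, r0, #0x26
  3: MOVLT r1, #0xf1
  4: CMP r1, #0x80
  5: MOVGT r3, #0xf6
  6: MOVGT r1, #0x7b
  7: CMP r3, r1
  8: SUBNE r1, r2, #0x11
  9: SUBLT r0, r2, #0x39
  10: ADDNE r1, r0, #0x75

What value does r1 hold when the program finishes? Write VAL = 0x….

0: ✓ CMP  NZCV=1000
1: · MOVVS
2: · ADDGT
3: ✓ MOVLT  r1←0xf1
4: ✓ CMP  NZCV=0010
5: ✓ MOVGT  r3←0xf6
6: ✓ MOVGT  r1←0x7b
7: ✓ CMP  NZCV=0011
8: ✓ SUBNE  r1←0xfa
9: ✓ SUBLT  r0←0xd2
10: ✓ ADDNE  r1←0x47

VAL = 0x47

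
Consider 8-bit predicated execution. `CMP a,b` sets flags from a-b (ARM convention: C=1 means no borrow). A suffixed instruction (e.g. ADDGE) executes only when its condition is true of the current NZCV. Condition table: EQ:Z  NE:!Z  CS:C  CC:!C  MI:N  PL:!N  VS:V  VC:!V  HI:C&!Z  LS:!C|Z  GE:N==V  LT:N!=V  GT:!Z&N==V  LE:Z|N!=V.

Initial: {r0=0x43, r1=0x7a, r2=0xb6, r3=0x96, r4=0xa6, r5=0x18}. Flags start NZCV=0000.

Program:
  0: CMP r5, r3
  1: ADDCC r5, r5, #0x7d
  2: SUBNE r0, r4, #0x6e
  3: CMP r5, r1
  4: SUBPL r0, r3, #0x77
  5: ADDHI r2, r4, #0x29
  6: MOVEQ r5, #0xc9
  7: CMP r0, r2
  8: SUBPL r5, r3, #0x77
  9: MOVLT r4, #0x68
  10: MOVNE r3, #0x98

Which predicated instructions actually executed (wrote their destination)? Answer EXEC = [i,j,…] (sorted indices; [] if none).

EXEC = [1,2,4,5,8,10]

0: ✓ CMP  NZCV=1001
1: ✓ ADDCC  r5←0x95
2: ✓ SUBNE  r0←0x38
3: ✓ CMP  NZCV=0011
4: ✓ SUBPL  r0←0x1f
5: ✓ ADDHI  r2←0xcf
6: · MOVEQ
7: ✓ CMP  NZCV=0000
8: ✓ SUBPL  r5←0x1f
9: · MOVLT
10: ✓ MOVNE  r3←0x98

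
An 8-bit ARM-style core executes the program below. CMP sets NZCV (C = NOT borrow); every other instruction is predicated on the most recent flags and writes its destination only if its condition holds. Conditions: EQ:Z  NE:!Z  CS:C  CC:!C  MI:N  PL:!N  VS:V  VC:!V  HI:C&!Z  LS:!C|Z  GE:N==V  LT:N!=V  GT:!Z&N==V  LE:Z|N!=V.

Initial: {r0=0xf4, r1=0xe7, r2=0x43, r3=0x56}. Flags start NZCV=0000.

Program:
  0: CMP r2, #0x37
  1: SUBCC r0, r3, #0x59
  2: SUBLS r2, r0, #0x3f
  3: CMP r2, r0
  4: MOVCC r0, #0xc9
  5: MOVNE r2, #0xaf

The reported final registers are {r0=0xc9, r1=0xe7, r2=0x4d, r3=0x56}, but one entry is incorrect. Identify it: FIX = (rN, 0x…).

FIX = (r2, 0xaf)

[0] flags=0010 → (cmp)
[1] flags=0010 CC?F → skip
[2] flags=0010 LS?F → skip
[3] flags=0000 → (cmp)
[4] flags=0000 CC?T → r0=0xc9
[5] flags=0000 NE?T → r2=0xaf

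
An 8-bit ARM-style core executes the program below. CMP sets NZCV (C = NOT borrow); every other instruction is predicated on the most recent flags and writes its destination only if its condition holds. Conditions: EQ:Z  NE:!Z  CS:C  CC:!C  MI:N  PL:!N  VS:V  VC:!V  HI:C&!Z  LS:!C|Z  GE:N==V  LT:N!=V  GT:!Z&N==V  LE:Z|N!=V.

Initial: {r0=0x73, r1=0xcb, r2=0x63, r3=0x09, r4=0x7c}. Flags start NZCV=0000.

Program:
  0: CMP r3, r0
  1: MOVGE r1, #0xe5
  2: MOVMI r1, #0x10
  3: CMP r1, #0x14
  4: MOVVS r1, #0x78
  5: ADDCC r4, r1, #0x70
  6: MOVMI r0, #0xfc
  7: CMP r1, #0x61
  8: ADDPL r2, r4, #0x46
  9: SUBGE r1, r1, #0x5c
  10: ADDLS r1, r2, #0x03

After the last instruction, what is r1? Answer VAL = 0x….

0: ✓ CMP  NZCV=1000
1: · MOVGE
2: ✓ MOVMI  r1←0x10
3: ✓ CMP  NZCV=1000
4: · MOVVS
5: ✓ ADDCC  r4←0x80
6: ✓ MOVMI  r0←0xfc
7: ✓ CMP  NZCV=1000
8: · ADDPL
9: · SUBGE
10: ✓ ADDLS  r1←0x66

VAL = 0x66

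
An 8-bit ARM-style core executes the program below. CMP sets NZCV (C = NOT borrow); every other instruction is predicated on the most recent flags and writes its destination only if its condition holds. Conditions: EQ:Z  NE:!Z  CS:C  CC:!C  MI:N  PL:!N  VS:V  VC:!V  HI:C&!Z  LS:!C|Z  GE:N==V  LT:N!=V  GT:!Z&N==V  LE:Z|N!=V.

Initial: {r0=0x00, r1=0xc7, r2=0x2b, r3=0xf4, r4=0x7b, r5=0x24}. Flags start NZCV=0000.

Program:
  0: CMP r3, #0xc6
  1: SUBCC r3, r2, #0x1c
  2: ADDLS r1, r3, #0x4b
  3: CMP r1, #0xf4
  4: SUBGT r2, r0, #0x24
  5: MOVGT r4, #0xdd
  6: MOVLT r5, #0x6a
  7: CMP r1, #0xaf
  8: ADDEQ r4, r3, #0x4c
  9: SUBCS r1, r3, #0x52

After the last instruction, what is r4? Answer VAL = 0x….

VAL = 0x7b

0: ✓ CMP  NZCV=0010
1: · SUBCC
2: · ADDLS
3: ✓ CMP  NZCV=1000
4: · SUBGT
5: · MOVGT
6: ✓ MOVLT  r5←0x6a
7: ✓ CMP  NZCV=0010
8: · ADDEQ
9: ✓ SUBCS  r1←0xa2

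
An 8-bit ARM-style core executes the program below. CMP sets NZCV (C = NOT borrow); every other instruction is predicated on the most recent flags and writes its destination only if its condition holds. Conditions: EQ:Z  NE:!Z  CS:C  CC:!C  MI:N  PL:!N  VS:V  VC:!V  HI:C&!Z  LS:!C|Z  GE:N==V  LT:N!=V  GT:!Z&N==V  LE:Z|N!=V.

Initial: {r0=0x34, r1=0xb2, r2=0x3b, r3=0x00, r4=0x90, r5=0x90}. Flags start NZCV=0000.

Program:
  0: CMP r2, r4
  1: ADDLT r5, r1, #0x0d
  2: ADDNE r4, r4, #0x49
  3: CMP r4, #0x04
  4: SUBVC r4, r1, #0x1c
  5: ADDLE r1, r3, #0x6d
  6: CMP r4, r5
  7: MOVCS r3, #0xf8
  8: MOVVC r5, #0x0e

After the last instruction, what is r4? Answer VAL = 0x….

0: ✓ CMP  NZCV=1001
1: · ADDLT
2: ✓ ADDNE  r4←0xd9
3: ✓ CMP  NZCV=1010
4: ✓ SUBVC  r4←0x96
5: ✓ ADDLE  r1←0x6d
6: ✓ CMP  NZCV=0010
7: ✓ MOVCS  r3←0xf8
8: ✓ MOVVC  r5←0x0e

VAL = 0x96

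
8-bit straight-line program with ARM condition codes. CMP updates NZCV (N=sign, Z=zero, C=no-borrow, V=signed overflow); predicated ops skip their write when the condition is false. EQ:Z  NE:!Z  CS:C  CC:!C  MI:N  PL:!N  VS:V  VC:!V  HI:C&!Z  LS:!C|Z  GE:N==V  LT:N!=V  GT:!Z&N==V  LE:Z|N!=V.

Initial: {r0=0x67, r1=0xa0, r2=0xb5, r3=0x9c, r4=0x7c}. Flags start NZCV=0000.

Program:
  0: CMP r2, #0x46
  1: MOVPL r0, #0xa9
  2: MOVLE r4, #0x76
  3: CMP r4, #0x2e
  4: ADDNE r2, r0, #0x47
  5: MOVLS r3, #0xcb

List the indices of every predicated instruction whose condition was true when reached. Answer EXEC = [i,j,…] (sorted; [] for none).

EXEC = [1,2,4]

0: ✓ CMP  NZCV=0011
1: ✓ MOVPL  r0←0xa9
2: ✓ MOVLE  r4←0x76
3: ✓ CMP  NZCV=0010
4: ✓ ADDNE  r2←0xf0
5: · MOVLS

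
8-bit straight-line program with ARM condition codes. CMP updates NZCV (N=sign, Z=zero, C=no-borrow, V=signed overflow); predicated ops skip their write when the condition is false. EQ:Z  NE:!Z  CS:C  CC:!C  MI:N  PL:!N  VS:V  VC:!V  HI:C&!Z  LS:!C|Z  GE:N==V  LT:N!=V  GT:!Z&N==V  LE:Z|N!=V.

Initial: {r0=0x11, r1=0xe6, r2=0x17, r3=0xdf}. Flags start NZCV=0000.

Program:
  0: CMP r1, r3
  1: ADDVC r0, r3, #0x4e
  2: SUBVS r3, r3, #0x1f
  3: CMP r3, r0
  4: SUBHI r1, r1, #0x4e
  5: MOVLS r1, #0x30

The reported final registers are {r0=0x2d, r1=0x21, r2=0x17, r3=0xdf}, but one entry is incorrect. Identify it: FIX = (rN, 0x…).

0: ✓ CMP  NZCV=0010
1: ✓ ADDVC  r0←0x2d
2: · SUBVS
3: ✓ CMP  NZCV=1010
4: ✓ SUBHI  r1←0x98
5: · MOVLS

FIX = (r1, 0x98)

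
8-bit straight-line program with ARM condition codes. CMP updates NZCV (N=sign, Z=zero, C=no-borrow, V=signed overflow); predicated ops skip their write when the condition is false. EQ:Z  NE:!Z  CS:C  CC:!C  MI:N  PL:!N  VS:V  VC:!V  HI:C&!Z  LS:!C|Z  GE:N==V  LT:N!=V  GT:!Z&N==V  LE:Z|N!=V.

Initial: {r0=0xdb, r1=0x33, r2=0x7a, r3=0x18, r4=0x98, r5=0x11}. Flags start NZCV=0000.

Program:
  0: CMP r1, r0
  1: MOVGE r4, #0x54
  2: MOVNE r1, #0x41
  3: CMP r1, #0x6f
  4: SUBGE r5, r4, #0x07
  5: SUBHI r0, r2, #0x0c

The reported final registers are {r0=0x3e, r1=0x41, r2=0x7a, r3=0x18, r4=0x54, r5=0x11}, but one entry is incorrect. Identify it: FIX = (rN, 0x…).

0: ✓ CMP  NZCV=0000
1: ✓ MOVGE  r4←0x54
2: ✓ MOVNE  r1←0x41
3: ✓ CMP  NZCV=1000
4: · SUBGE
5: · SUBHI

FIX = (r0, 0xdb)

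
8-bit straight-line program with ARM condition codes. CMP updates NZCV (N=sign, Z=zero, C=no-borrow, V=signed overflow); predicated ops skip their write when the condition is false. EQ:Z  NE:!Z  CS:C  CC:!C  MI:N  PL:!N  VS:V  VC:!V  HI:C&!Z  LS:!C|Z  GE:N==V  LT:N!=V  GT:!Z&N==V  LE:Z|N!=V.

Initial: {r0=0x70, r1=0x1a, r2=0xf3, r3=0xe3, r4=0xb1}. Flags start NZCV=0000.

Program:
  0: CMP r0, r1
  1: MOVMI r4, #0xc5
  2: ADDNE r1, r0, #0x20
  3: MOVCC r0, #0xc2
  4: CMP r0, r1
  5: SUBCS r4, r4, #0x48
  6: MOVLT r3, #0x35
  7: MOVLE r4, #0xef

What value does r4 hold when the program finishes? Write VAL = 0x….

VAL = 0xb1

[0] flags=0010 → (cmp)
[1] flags=0010 MI?F → skip
[2] flags=0010 NE?T → r1=0x90
[3] flags=0010 CC?F → skip
[4] flags=1001 → (cmp)
[5] flags=1001 CS?F → skip
[6] flags=1001 LT?F → skip
[7] flags=1001 LE?F → skip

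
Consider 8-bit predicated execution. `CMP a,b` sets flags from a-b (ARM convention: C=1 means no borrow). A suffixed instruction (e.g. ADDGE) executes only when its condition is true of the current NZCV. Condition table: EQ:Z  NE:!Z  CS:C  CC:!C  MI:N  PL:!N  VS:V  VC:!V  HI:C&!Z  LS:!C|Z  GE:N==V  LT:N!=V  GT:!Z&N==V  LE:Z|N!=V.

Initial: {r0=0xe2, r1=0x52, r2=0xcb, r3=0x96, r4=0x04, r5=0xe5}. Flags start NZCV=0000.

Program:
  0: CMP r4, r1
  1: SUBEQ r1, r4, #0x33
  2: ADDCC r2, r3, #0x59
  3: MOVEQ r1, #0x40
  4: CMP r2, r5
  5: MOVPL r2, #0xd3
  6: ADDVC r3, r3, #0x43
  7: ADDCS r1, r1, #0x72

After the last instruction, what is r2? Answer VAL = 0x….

0: ✓ CMP  NZCV=1000
1: · SUBEQ
2: ✓ ADDCC  r2←0xef
3: · MOVEQ
4: ✓ CMP  NZCV=0010
5: ✓ MOVPL  r2←0xd3
6: ✓ ADDVC  r3←0xd9
7: ✓ ADDCS  r1←0xc4

VAL = 0xd3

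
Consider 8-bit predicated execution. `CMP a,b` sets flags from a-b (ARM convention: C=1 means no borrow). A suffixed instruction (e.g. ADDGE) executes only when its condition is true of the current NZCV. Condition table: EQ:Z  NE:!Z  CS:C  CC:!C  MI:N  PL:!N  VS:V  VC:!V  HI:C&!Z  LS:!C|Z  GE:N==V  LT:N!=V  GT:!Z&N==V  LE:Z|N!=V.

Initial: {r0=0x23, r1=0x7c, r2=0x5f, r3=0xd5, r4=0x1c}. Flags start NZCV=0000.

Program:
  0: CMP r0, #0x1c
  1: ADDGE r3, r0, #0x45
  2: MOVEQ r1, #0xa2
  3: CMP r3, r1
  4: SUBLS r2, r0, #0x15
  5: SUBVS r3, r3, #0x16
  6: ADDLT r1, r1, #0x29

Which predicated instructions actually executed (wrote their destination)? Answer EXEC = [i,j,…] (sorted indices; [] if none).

0: ✓ CMP  NZCV=0010
1: ✓ ADDGE  r3←0x68
2: · MOVEQ
3: ✓ CMP  NZCV=1000
4: ✓ SUBLS  r2←0x0e
5: · SUBVS
6: ✓ ADDLT  r1←0xa5

EXEC = [1,4,6]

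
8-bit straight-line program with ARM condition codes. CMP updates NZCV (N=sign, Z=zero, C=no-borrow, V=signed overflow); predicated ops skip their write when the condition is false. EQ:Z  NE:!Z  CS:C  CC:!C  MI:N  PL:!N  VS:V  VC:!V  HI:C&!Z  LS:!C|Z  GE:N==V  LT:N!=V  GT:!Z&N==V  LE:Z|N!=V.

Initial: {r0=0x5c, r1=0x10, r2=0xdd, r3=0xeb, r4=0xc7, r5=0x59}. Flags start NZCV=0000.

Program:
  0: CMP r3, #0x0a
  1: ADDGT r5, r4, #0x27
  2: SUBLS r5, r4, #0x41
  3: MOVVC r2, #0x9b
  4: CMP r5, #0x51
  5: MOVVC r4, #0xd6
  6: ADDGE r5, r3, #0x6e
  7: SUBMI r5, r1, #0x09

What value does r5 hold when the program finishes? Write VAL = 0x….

0: ✓ CMP  NZCV=1010
1: · ADDGT
2: · SUBLS
3: ✓ MOVVC  r2←0x9b
4: ✓ CMP  NZCV=0010
5: ✓ MOVVC  r4←0xd6
6: ✓ ADDGE  r5←0x59
7: · SUBMI

VAL = 0x59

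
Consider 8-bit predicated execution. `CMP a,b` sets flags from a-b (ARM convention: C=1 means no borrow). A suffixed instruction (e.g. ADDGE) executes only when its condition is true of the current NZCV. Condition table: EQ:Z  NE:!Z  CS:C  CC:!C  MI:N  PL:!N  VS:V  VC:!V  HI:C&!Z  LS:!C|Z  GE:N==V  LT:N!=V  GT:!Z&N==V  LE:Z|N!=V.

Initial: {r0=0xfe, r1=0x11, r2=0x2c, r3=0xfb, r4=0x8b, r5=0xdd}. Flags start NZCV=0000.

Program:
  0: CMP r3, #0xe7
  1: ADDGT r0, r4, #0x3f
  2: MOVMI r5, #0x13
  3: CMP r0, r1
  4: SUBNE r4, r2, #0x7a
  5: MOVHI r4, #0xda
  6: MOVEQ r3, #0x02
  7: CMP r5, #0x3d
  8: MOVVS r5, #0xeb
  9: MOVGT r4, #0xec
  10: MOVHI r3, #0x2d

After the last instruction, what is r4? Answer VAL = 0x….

0: ✓ CMP  NZCV=0010
1: ✓ ADDGT  r0←0xca
2: · MOVMI
3: ✓ CMP  NZCV=1010
4: ✓ SUBNE  r4←0xb2
5: ✓ MOVHI  r4←0xda
6: · MOVEQ
7: ✓ CMP  NZCV=1010
8: · MOVVS
9: · MOVGT
10: ✓ MOVHI  r3←0x2d

VAL = 0xda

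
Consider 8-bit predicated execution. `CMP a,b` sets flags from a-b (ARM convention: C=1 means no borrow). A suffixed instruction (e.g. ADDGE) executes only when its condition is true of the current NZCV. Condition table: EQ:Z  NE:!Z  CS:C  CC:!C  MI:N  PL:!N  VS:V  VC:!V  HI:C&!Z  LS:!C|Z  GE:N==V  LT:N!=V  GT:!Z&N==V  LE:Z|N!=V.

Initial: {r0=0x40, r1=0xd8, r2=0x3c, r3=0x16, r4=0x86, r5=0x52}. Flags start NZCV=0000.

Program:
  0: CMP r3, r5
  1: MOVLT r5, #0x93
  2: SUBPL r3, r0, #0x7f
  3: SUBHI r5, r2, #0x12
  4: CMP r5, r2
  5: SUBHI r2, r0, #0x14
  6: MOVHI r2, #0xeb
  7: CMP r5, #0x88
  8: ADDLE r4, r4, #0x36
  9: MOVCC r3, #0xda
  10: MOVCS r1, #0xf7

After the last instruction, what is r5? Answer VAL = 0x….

[0] flags=1000 → (cmp)
[1] flags=1000 LT?T → r5=0x93
[2] flags=1000 PL?F → skip
[3] flags=1000 HI?F → skip
[4] flags=0011 → (cmp)
[5] flags=0011 HI?T → r2=0x2c
[6] flags=0011 HI?T → r2=0xeb
[7] flags=0010 → (cmp)
[8] flags=0010 LE?F → skip
[9] flags=0010 CC?F → skip
[10] flags=0010 CS?T → r1=0xf7

VAL = 0x93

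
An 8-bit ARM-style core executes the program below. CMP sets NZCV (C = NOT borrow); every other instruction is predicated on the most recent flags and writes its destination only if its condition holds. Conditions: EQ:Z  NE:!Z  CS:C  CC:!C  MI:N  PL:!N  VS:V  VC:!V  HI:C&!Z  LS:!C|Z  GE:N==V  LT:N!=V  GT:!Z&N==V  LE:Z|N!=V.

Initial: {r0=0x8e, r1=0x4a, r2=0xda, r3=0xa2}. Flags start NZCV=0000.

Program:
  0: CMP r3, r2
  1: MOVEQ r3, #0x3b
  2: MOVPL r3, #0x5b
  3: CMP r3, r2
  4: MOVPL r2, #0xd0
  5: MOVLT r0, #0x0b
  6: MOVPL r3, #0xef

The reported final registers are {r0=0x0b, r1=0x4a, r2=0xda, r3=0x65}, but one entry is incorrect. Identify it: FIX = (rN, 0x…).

FIX = (r3, 0xa2)

[0] flags=1000 → (cmp)
[1] flags=1000 EQ?F → skip
[2] flags=1000 PL?F → skip
[3] flags=1000 → (cmp)
[4] flags=1000 PL?F → skip
[5] flags=1000 LT?T → r0=0x0b
[6] flags=1000 PL?F → skip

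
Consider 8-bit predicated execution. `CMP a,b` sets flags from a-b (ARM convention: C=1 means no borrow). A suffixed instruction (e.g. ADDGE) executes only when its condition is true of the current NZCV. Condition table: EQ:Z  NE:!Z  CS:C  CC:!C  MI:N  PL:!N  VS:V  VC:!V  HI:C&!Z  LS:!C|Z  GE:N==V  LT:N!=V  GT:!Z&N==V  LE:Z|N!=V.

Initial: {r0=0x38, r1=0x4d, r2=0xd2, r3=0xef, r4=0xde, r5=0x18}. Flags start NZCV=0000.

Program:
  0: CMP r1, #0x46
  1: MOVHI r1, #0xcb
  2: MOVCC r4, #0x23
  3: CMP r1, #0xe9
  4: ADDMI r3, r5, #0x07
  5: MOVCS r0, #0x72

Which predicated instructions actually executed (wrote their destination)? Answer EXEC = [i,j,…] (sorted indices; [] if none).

EXEC = [1,4]

[0] flags=0010 → (cmp)
[1] flags=0010 HI?T → r1=0xcb
[2] flags=0010 CC?F → skip
[3] flags=1000 → (cmp)
[4] flags=1000 MI?T → r3=0x1f
[5] flags=1000 CS?F → skip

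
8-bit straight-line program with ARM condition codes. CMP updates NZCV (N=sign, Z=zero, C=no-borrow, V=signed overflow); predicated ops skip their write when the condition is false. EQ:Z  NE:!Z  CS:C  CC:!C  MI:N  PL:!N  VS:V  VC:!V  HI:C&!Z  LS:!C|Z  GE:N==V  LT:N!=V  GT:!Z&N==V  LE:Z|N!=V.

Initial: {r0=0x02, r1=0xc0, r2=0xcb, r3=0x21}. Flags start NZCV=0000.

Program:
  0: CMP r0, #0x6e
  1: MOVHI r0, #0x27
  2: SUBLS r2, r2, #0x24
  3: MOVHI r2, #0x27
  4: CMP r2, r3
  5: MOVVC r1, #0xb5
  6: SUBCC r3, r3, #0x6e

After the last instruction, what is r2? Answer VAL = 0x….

[0] flags=1000 → (cmp)
[1] flags=1000 HI?F → skip
[2] flags=1000 LS?T → r2=0xa7
[3] flags=1000 HI?F → skip
[4] flags=1010 → (cmp)
[5] flags=1010 VC?T → r1=0xb5
[6] flags=1010 CC?F → skip

VAL = 0xa7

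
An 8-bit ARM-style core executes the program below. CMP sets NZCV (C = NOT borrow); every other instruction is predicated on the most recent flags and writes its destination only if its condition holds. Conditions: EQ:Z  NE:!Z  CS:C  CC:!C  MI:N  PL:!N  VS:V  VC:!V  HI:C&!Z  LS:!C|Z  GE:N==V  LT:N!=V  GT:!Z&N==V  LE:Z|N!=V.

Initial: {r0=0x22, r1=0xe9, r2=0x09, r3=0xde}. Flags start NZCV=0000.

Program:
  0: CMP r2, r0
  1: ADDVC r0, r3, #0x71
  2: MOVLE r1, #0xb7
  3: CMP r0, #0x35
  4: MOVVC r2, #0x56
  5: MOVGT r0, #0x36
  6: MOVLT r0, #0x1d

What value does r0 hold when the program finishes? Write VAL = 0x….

VAL = 0x36

0: ✓ CMP  NZCV=1000
1: ✓ ADDVC  r0←0x4f
2: ✓ MOVLE  r1←0xb7
3: ✓ CMP  NZCV=0010
4: ✓ MOVVC  r2←0x56
5: ✓ MOVGT  r0←0x36
6: · MOVLT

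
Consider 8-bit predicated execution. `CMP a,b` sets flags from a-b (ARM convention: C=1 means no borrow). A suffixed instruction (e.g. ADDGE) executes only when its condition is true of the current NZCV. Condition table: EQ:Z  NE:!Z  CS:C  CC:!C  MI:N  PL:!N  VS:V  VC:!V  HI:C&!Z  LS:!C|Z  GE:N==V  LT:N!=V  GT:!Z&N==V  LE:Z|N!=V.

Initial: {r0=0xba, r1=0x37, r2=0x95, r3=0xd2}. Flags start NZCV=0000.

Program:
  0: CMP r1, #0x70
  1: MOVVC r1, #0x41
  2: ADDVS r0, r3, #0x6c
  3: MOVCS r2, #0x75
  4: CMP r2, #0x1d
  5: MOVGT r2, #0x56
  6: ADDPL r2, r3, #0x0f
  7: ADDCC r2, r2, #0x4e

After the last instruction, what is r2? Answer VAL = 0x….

VAL = 0xe1

0: ✓ CMP  NZCV=1000
1: ✓ MOVVC  r1←0x41
2: · ADDVS
3: · MOVCS
4: ✓ CMP  NZCV=0011
5: · MOVGT
6: ✓ ADDPL  r2←0xe1
7: · ADDCC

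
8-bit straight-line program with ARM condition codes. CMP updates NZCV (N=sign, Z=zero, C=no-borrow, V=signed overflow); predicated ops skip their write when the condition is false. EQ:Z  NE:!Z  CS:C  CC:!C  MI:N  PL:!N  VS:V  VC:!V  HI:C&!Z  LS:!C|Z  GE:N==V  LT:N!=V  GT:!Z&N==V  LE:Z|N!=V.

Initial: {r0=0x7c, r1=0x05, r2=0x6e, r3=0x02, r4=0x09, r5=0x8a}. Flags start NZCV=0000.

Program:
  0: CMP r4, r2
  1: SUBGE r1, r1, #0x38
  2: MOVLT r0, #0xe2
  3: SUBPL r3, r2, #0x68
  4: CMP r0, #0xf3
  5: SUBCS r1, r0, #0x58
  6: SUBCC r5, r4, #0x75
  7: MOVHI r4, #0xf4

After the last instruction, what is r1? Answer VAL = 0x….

0: ✓ CMP  NZCV=1000
1: · SUBGE
2: ✓ MOVLT  r0←0xe2
3: · SUBPL
4: ✓ CMP  NZCV=1000
5: · SUBCS
6: ✓ SUBCC  r5←0x94
7: · MOVHI

VAL = 0x05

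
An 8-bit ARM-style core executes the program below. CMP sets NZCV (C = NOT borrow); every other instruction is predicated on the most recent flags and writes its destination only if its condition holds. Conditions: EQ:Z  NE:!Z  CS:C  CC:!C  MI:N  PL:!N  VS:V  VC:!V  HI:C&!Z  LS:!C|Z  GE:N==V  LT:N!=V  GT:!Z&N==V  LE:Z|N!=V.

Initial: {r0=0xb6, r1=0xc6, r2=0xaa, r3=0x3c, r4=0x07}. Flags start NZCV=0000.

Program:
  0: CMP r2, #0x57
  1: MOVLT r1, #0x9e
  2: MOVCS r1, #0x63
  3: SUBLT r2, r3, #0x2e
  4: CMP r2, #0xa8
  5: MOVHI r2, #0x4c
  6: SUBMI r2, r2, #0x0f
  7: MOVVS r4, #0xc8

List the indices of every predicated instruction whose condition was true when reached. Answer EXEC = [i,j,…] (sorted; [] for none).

[0] flags=0011 → (cmp)
[1] flags=0011 LT?T → r1=0x9e
[2] flags=0011 CS?T → r1=0x63
[3] flags=0011 LT?T → r2=0x0e
[4] flags=0000 → (cmp)
[5] flags=0000 HI?F → skip
[6] flags=0000 MI?F → skip
[7] flags=0000 VS?F → skip

EXEC = [1,2,3]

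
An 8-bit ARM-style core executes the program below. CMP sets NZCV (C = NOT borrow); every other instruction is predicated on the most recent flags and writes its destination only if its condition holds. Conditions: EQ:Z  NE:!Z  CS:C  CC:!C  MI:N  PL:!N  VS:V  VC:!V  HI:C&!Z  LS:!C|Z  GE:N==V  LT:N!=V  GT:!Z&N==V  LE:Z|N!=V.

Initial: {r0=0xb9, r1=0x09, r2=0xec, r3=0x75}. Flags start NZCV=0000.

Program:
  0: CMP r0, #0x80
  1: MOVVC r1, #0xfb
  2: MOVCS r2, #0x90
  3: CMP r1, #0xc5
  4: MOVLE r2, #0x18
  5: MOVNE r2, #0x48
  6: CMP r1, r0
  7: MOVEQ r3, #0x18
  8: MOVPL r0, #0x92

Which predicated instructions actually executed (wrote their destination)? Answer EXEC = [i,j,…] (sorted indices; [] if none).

[0] flags=0010 → (cmp)
[1] flags=0010 VC?T → r1=0xfb
[2] flags=0010 CS?T → r2=0x90
[3] flags=0010 → (cmp)
[4] flags=0010 LE?F → skip
[5] flags=0010 NE?T → r2=0x48
[6] flags=0010 → (cmp)
[7] flags=0010 EQ?F → skip
[8] flags=0010 PL?T → r0=0x92

EXEC = [1,2,5,8]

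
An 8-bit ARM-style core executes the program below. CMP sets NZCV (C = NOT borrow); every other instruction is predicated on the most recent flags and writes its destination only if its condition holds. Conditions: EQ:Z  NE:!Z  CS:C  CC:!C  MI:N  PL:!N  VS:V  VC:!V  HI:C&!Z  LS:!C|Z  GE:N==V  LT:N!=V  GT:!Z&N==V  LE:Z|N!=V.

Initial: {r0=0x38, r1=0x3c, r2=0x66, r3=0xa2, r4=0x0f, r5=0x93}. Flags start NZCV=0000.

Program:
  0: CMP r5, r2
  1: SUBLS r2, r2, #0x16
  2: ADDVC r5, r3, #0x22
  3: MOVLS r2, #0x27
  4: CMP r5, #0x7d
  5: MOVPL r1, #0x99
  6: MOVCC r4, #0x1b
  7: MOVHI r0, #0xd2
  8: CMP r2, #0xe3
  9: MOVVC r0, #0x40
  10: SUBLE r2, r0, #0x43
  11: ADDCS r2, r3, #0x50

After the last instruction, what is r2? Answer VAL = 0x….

[0] flags=0011 → (cmp)
[1] flags=0011 LS?F → skip
[2] flags=0011 VC?F → skip
[3] flags=0011 LS?F → skip
[4] flags=0011 → (cmp)
[5] flags=0011 PL?T → r1=0x99
[6] flags=0011 CC?F → skip
[7] flags=0011 HI?T → r0=0xd2
[8] flags=1001 → (cmp)
[9] flags=1001 VC?F → skip
[10] flags=1001 LE?F → skip
[11] flags=1001 CS?F → skip

VAL = 0x66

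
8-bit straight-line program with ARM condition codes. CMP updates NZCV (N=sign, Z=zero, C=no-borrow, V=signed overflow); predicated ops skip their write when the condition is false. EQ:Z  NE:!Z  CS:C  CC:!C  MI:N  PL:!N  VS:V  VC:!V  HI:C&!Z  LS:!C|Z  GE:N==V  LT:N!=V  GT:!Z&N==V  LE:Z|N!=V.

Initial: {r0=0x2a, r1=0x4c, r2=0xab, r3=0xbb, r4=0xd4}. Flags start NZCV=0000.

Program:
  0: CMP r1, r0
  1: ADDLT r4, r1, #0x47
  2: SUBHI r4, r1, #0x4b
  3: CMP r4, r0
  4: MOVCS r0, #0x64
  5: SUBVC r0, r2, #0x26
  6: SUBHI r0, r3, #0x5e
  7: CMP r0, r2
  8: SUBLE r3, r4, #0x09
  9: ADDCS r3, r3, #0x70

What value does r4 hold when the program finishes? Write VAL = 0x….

0: ✓ CMP  NZCV=0010
1: · ADDLT
2: ✓ SUBHI  r4←0x01
3: ✓ CMP  NZCV=1000
4: · MOVCS
5: ✓ SUBVC  r0←0x85
6: · SUBHI
7: ✓ CMP  NZCV=1000
8: ✓ SUBLE  r3←0xf8
9: · ADDCS

VAL = 0x01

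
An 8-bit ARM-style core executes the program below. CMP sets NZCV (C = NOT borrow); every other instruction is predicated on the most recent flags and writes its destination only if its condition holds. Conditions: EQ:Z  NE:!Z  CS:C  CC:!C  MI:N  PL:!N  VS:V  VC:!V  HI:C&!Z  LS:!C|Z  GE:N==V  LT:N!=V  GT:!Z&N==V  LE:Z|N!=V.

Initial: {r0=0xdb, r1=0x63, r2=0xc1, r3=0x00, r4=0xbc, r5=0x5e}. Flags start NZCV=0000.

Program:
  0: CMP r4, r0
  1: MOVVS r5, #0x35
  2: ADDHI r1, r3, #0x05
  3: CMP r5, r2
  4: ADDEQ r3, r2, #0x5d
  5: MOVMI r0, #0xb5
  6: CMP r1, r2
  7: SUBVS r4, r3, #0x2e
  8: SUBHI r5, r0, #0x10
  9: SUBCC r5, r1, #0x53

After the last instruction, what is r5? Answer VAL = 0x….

VAL = 0x10

0: ✓ CMP  NZCV=1000
1: · MOVVS
2: · ADDHI
3: ✓ CMP  NZCV=1001
4: · ADDEQ
5: ✓ MOVMI  r0←0xb5
6: ✓ CMP  NZCV=1001
7: ✓ SUBVS  r4←0xd2
8: · SUBHI
9: ✓ SUBCC  r5←0x10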